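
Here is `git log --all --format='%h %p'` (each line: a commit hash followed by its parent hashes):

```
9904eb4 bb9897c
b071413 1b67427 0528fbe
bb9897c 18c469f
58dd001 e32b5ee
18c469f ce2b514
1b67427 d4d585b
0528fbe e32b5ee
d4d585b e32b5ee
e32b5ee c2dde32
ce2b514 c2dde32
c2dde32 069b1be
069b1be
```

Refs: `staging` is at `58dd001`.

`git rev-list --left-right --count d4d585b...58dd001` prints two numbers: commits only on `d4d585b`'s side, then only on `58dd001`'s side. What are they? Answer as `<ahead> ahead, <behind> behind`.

1 ahead, 1 behind

Reachable from d4d585b: {069b1be, c2dde32, d4d585b, e32b5ee}.
Reachable from 58dd001: {069b1be, 58dd001, c2dde32, e32b5ee}.
Only in d4d585b's history (ahead): {d4d585b} — 1.
Only in 58dd001's history (behind): {58dd001} — 1.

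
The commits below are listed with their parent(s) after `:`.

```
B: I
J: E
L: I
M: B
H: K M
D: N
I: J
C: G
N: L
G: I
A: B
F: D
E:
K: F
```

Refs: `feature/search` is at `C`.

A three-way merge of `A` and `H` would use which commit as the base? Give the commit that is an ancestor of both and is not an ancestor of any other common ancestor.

B

Ancestors of A: {A, B, E, I, J}.
Ancestors of H: {B, D, E, F, H, I, J, K, L, M, N}.
Common ancestors: {B, E, I, J}.
Among these, B is not an ancestor of any other common ancestor — it is the merge base.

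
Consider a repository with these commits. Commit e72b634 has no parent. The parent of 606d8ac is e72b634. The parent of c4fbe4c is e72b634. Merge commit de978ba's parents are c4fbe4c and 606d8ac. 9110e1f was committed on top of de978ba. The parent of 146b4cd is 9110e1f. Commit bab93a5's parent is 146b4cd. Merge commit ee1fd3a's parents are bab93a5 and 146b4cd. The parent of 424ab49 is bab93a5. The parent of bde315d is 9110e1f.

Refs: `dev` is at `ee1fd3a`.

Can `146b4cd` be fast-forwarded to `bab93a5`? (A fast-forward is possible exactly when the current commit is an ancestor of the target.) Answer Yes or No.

Yes

A fast-forward from 146b4cd to bab93a5 is possible iff 146b4cd is an ancestor of bab93a5.
Ancestors of bab93a5: {146b4cd, 606d8ac, 9110e1f, bab93a5, c4fbe4c, de978ba, e72b634}.
146b4cd is among them, so fast-forward is possible.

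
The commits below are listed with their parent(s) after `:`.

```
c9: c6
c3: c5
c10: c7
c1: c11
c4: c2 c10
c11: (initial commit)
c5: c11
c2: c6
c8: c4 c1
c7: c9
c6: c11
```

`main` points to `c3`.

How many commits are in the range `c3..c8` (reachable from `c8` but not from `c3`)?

Reachable from c8: {c1, c10, c11, c2, c4, c6, c7, c8, c9}.
Reachable from c3: {c11, c3, c5}.
In c8's history but not c3's: {c1, c10, c2, c4, c6, c7, c8, c9} — 8 commits.

8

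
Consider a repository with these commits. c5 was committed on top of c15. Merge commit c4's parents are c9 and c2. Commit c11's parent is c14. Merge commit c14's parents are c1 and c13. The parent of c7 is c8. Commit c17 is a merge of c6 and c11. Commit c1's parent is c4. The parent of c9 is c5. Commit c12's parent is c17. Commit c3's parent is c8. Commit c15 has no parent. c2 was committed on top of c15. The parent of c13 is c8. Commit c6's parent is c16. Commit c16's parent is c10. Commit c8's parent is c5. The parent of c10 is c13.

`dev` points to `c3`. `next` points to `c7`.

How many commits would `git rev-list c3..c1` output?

Reachable from c1: {c1, c15, c2, c4, c5, c9}.
Reachable from c3: {c15, c3, c5, c8}.
In c1's history but not c3's: {c1, c2, c4, c9} — 4 commits.

4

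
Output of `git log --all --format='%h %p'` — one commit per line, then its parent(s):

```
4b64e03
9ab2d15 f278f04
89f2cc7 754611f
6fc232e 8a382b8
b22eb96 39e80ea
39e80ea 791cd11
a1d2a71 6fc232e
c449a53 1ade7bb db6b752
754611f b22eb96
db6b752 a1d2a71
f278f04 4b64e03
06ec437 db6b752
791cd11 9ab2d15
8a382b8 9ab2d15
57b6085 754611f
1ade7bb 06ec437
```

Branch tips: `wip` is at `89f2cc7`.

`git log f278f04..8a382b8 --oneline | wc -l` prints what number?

Reachable from 8a382b8: {4b64e03, 8a382b8, 9ab2d15, f278f04}.
Reachable from f278f04: {4b64e03, f278f04}.
In 8a382b8's history but not f278f04's: {8a382b8, 9ab2d15} — 2 commits.

2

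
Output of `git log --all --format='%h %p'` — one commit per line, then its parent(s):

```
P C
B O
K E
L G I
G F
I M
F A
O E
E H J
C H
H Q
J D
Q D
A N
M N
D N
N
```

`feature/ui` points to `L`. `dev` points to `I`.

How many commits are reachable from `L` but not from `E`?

Reachable from L: {A, F, G, I, L, M, N}.
Reachable from E: {D, E, H, J, N, Q}.
In L's history but not E's: {A, F, G, I, L, M} — 6 commits.

6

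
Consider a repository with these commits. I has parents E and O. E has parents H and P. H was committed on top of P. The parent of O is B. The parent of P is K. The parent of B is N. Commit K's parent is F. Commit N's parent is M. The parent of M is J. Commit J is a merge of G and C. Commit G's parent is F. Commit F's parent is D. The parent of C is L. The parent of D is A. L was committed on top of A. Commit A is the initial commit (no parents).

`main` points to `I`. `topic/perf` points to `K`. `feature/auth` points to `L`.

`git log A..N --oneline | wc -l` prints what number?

Reachable from N: {A, C, D, F, G, J, L, M, N}.
Reachable from A: {A}.
In N's history but not A's: {C, D, F, G, J, L, M, N} — 8 commits.

8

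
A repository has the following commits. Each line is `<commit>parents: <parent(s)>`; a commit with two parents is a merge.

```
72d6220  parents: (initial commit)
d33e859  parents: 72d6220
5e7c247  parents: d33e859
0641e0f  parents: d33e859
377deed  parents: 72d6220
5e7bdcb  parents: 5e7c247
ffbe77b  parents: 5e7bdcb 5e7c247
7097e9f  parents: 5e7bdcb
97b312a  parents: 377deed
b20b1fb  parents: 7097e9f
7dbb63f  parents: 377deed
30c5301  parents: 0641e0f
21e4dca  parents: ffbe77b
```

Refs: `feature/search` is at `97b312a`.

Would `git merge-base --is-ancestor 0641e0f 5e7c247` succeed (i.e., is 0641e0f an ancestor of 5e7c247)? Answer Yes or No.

Ancestors of 5e7c247: {5e7c247, 72d6220, d33e859}.
0641e0f is not in that set, so it is not an ancestor of 5e7c247.

No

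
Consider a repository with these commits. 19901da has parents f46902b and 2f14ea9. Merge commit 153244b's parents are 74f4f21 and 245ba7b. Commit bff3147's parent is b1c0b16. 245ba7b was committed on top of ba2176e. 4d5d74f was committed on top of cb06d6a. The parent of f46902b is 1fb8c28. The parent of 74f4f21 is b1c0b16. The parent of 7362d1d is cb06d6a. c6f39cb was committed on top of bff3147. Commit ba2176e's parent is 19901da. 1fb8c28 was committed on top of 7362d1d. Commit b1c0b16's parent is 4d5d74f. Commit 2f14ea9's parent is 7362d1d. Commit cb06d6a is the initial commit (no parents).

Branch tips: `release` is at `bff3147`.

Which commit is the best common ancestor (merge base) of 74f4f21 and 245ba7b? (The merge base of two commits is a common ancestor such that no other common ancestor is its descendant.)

cb06d6a

Ancestors of 74f4f21: {4d5d74f, 74f4f21, b1c0b16, cb06d6a}.
Ancestors of 245ba7b: {19901da, 1fb8c28, 245ba7b, 2f14ea9, 7362d1d, ba2176e, cb06d6a, f46902b}.
Common ancestors: {cb06d6a}.
The only common ancestor is cb06d6a, so it is the merge base.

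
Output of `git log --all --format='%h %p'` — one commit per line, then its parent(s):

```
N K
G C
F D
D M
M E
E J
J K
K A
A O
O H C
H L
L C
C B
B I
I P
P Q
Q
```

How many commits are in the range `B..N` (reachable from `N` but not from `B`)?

7

Reachable from N: {A, B, C, H, I, K, L, N, O, P, Q}.
Reachable from B: {B, I, P, Q}.
In N's history but not B's: {A, C, H, K, L, N, O} — 7 commits.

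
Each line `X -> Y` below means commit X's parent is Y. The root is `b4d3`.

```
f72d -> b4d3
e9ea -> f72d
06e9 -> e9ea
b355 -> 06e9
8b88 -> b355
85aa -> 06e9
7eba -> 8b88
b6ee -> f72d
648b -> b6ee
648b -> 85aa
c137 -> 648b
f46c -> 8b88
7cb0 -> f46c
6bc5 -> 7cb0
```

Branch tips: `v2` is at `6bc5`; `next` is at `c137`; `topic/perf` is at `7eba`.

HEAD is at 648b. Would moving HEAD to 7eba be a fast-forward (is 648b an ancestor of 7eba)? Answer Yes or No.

A fast-forward from 648b to 7eba is possible iff 648b is an ancestor of 7eba.
Ancestors of 7eba: {06e9, 7eba, 8b88, b355, b4d3, e9ea, f72d}.
648b is not among them, so fast-forward is not possible.

No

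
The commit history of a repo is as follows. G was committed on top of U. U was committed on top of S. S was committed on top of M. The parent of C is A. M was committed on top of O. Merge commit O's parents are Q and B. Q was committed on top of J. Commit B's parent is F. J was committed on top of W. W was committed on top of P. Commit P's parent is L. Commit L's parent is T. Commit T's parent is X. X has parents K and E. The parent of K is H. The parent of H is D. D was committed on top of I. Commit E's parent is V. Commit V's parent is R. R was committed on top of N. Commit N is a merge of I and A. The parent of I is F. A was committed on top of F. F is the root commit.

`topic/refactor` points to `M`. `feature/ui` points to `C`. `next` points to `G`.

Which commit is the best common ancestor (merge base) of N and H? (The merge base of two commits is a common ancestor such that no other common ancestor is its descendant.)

I

Ancestors of N: {A, F, I, N}.
Ancestors of H: {D, F, H, I}.
Common ancestors: {F, I}.
Among these, I is not an ancestor of any other common ancestor — it is the merge base.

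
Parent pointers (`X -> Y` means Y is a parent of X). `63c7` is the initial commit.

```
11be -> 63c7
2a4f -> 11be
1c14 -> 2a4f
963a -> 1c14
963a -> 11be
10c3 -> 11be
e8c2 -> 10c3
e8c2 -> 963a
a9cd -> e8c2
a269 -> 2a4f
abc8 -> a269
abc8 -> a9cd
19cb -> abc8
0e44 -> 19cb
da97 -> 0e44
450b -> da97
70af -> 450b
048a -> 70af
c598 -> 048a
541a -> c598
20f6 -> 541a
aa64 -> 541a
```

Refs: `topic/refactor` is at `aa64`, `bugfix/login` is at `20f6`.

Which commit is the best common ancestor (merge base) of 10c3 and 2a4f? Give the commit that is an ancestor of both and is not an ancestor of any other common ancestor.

Ancestors of 10c3: {10c3, 11be, 63c7}.
Ancestors of 2a4f: {11be, 2a4f, 63c7}.
Common ancestors: {11be, 63c7}.
Among these, 11be is not an ancestor of any other common ancestor — it is the merge base.

11be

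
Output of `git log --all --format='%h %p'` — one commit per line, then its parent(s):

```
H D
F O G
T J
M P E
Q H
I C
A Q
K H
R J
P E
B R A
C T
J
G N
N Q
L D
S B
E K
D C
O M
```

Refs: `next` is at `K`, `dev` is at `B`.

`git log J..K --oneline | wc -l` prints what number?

Reachable from K: {C, D, H, J, K, T}.
Reachable from J: {J}.
In K's history but not J's: {C, D, H, K, T} — 5 commits.

5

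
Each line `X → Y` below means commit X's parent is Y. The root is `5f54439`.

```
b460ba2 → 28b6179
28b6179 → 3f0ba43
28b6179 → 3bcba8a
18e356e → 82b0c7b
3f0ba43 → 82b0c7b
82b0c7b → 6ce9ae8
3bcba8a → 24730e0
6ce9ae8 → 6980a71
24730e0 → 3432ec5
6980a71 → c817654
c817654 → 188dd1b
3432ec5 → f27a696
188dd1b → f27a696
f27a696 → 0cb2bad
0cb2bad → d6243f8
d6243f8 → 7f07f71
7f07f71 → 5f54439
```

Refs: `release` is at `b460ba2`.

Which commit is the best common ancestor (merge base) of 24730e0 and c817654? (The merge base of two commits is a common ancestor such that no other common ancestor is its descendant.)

Ancestors of 24730e0: {0cb2bad, 24730e0, 3432ec5, 5f54439, 7f07f71, d6243f8, f27a696}.
Ancestors of c817654: {0cb2bad, 188dd1b, 5f54439, 7f07f71, c817654, d6243f8, f27a696}.
Common ancestors: {0cb2bad, 5f54439, 7f07f71, d6243f8, f27a696}.
Among these, f27a696 is not an ancestor of any other common ancestor — it is the merge base.

f27a696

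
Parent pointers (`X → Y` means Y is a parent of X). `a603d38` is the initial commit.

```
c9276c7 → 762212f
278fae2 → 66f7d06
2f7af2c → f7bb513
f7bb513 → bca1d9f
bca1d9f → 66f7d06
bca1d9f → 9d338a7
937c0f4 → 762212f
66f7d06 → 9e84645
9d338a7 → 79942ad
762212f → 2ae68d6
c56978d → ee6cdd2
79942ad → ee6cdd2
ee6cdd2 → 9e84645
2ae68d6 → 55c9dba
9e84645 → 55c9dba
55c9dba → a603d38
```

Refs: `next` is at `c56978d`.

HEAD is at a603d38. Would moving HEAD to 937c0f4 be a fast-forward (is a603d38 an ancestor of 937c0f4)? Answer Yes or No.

A fast-forward from a603d38 to 937c0f4 is possible iff a603d38 is an ancestor of 937c0f4.
Ancestors of 937c0f4: {2ae68d6, 55c9dba, 762212f, 937c0f4, a603d38}.
a603d38 is among them, so fast-forward is possible.

Yes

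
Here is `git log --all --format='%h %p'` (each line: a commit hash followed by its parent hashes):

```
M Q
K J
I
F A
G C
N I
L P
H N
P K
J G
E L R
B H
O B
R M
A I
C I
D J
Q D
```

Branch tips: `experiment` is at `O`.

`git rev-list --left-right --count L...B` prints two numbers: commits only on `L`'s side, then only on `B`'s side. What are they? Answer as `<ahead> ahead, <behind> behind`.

6 ahead, 3 behind

Reachable from L: {C, G, I, J, K, L, P}.
Reachable from B: {B, H, I, N}.
Only in L's history (ahead): {C, G, J, K, L, P} — 6.
Only in B's history (behind): {B, H, N} — 3.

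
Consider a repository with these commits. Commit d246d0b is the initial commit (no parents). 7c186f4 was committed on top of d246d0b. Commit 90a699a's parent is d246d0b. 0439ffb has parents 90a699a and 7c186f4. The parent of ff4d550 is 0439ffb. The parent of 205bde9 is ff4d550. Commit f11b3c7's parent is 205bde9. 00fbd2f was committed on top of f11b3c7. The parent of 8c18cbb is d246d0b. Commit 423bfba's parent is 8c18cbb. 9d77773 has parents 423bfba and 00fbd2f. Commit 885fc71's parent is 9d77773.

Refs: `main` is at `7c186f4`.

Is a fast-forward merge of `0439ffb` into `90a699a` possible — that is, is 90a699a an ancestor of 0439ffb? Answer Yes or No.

A fast-forward from 90a699a to 0439ffb is possible iff 90a699a is an ancestor of 0439ffb.
Ancestors of 0439ffb: {0439ffb, 7c186f4, 90a699a, d246d0b}.
90a699a is among them, so fast-forward is possible.

Yes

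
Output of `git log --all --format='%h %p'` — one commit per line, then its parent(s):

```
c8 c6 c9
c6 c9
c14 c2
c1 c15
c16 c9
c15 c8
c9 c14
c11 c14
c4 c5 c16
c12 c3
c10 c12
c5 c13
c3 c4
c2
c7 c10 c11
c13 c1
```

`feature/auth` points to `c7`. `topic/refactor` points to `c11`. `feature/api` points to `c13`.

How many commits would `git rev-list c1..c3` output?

Reachable from c3: {c1, c13, c14, c15, c16, c2, c3, c4, c5, c6, c8, c9}.
Reachable from c1: {c1, c14, c15, c2, c6, c8, c9}.
In c3's history but not c1's: {c13, c16, c3, c4, c5} — 5 commits.

5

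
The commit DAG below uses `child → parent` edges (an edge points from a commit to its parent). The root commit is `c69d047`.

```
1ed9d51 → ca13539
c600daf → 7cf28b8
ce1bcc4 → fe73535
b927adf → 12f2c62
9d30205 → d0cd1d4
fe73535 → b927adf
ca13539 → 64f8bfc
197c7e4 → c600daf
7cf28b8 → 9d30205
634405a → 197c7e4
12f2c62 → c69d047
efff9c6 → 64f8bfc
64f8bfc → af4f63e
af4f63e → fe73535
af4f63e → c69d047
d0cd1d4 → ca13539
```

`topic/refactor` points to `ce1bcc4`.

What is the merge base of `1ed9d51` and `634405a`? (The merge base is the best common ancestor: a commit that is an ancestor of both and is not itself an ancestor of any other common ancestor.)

ca13539

Ancestors of 1ed9d51: {12f2c62, 1ed9d51, 64f8bfc, af4f63e, b927adf, c69d047, ca13539, fe73535}.
Ancestors of 634405a: {12f2c62, 197c7e4, 634405a, 64f8bfc, 7cf28b8, 9d30205, af4f63e, b927adf, c600daf, c69d047, ca13539, d0cd1d4, fe73535}.
Common ancestors: {12f2c62, 64f8bfc, af4f63e, b927adf, c69d047, ca13539, fe73535}.
Among these, ca13539 is not an ancestor of any other common ancestor — it is the merge base.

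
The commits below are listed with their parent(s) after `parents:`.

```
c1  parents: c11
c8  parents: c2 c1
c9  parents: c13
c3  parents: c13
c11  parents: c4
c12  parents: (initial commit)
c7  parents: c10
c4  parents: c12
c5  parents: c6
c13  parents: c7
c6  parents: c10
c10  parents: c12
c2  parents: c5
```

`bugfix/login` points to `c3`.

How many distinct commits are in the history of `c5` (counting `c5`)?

4

Walking parent pointers from c5: reachable set = {c10, c12, c5, c6}.
That is 4 commits.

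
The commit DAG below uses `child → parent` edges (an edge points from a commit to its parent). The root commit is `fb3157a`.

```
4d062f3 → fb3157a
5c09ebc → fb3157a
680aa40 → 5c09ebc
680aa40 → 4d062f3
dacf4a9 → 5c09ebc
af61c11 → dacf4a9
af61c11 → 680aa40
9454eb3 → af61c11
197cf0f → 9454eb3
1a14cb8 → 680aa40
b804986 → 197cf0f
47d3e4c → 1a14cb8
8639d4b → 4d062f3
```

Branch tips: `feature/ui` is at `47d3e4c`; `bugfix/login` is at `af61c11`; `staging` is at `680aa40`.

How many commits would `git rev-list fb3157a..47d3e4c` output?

5

Reachable from 47d3e4c: {1a14cb8, 47d3e4c, 4d062f3, 5c09ebc, 680aa40, fb3157a}.
Reachable from fb3157a: {fb3157a}.
In 47d3e4c's history but not fb3157a's: {1a14cb8, 47d3e4c, 4d062f3, 5c09ebc, 680aa40} — 5 commits.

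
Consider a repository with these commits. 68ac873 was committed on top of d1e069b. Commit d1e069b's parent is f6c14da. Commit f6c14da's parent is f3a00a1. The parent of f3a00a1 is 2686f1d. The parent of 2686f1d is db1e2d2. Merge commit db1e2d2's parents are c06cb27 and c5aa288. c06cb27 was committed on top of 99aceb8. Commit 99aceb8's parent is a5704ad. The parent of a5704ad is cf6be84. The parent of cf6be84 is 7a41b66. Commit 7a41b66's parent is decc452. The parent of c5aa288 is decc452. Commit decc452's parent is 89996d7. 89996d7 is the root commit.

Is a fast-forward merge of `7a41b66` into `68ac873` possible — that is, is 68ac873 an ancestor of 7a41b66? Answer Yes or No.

A fast-forward from 68ac873 to 7a41b66 is possible iff 68ac873 is an ancestor of 7a41b66.
Ancestors of 7a41b66: {7a41b66, 89996d7, decc452}.
68ac873 is not among them, so fast-forward is not possible.

No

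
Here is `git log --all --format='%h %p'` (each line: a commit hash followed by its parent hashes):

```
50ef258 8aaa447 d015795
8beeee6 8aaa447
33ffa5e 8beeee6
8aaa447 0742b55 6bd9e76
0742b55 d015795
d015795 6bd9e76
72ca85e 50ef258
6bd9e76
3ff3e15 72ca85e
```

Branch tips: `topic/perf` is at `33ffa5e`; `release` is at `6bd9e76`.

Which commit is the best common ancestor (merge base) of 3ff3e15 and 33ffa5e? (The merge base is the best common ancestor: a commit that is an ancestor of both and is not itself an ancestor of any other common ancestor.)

8aaa447

Ancestors of 3ff3e15: {0742b55, 3ff3e15, 50ef258, 6bd9e76, 72ca85e, 8aaa447, d015795}.
Ancestors of 33ffa5e: {0742b55, 33ffa5e, 6bd9e76, 8aaa447, 8beeee6, d015795}.
Common ancestors: {0742b55, 6bd9e76, 8aaa447, d015795}.
Among these, 8aaa447 is not an ancestor of any other common ancestor — it is the merge base.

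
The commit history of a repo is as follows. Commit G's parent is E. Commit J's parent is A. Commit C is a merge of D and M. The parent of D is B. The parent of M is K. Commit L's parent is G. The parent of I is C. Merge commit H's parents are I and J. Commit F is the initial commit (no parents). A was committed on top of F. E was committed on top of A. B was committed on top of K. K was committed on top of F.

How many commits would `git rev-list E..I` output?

Reachable from I: {B, C, D, F, I, K, M}.
Reachable from E: {A, E, F}.
In I's history but not E's: {B, C, D, I, K, M} — 6 commits.

6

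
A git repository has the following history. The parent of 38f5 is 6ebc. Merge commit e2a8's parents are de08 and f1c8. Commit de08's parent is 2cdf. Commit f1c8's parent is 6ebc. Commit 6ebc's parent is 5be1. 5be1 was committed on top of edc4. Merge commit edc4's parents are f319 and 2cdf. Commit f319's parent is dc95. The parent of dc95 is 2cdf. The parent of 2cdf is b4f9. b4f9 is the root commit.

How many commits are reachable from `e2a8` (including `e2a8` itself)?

Walking parent pointers from e2a8: reachable set = {2cdf, 5be1, 6ebc, b4f9, dc95, de08, e2a8, edc4, f1c8, f319}.
That is 10 commits.

10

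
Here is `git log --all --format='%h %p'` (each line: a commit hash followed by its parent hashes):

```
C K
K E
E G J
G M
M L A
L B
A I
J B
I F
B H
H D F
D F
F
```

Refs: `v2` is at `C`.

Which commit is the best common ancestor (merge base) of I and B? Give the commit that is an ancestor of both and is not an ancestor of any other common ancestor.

F

Ancestors of I: {F, I}.
Ancestors of B: {B, D, F, H}.
Common ancestors: {F}.
The only common ancestor is F, so it is the merge base.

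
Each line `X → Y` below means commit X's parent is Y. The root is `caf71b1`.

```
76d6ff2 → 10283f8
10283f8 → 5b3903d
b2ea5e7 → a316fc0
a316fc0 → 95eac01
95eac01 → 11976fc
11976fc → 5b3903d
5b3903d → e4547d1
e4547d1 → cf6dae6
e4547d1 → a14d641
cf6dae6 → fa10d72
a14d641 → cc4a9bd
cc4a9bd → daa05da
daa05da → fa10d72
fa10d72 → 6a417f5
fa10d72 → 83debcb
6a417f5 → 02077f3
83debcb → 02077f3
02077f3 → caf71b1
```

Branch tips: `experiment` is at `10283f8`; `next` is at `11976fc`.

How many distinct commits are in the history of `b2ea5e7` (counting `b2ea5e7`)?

15

Walking parent pointers from b2ea5e7: reachable set = {02077f3, 11976fc, 5b3903d, 6a417f5, 83debcb, 95eac01, a14d641, a316fc0, b2ea5e7, caf71b1, cc4a9bd, cf6dae6, daa05da, e4547d1, fa10d72}.
That is 15 commits.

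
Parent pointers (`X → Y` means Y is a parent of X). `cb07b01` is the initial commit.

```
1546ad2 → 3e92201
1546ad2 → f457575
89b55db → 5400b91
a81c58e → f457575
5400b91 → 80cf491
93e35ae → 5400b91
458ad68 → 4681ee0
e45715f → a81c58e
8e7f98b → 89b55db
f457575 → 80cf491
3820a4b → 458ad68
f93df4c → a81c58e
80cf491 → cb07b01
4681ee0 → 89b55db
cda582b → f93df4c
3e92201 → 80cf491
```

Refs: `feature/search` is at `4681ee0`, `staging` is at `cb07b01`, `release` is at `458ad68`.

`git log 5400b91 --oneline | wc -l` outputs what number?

3

Walking parent pointers from 5400b91: reachable set = {5400b91, 80cf491, cb07b01}.
That is 3 commits.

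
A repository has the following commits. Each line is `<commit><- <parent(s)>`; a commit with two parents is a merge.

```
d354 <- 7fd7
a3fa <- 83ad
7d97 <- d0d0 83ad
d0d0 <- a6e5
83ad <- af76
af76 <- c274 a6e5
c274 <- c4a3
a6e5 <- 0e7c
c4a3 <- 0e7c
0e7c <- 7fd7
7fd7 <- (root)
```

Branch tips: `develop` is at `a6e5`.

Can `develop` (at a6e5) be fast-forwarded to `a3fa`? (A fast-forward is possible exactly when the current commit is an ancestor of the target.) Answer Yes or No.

A fast-forward from a6e5 to a3fa is possible iff a6e5 is an ancestor of a3fa.
Ancestors of a3fa: {0e7c, 7fd7, 83ad, a3fa, a6e5, af76, c274, c4a3}.
a6e5 is among them, so fast-forward is possible.

Yes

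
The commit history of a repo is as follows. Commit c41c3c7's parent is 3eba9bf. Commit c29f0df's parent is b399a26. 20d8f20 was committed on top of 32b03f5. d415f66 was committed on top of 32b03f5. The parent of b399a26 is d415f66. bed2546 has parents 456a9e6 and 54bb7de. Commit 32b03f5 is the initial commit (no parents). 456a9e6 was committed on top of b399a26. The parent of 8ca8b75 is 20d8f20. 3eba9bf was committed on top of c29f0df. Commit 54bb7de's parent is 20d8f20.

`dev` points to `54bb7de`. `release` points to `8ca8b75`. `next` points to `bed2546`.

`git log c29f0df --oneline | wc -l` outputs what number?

Walking parent pointers from c29f0df: reachable set = {32b03f5, b399a26, c29f0df, d415f66}.
That is 4 commits.

4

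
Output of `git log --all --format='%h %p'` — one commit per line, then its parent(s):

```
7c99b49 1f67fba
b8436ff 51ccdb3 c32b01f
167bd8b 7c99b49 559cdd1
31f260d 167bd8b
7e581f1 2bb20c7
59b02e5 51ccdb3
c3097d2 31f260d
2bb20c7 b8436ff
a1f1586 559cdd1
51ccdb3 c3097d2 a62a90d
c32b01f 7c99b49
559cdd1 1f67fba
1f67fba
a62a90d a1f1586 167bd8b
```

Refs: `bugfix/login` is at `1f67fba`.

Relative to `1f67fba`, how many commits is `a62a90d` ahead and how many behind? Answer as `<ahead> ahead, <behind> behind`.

5 ahead, 0 behind

Reachable from a62a90d: {167bd8b, 1f67fba, 559cdd1, 7c99b49, a1f1586, a62a90d}.
Reachable from 1f67fba: {1f67fba}.
Only in a62a90d's history (ahead): {167bd8b, 559cdd1, 7c99b49, a1f1586, a62a90d} — 5.
Only in 1f67fba's history (behind): {} — 0.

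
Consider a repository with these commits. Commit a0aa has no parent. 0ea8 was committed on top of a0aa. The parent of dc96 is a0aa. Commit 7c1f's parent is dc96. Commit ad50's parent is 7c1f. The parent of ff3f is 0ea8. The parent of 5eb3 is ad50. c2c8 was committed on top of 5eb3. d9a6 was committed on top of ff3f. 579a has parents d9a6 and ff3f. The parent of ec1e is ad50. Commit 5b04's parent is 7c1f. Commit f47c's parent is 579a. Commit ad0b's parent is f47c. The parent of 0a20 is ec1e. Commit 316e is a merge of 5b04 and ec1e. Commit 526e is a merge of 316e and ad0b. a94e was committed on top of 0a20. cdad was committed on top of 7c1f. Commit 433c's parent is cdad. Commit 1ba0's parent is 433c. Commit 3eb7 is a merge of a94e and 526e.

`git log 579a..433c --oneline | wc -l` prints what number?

4

Reachable from 433c: {433c, 7c1f, a0aa, cdad, dc96}.
Reachable from 579a: {0ea8, 579a, a0aa, d9a6, ff3f}.
In 433c's history but not 579a's: {433c, 7c1f, cdad, dc96} — 4 commits.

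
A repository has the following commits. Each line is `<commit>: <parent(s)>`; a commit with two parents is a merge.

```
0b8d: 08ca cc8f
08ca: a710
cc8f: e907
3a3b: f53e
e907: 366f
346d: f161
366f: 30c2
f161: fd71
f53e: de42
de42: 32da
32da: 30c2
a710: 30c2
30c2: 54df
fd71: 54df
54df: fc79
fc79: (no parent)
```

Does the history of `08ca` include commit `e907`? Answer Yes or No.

No

Ancestors of 08ca: {08ca, 30c2, 54df, a710, fc79}.
e907 is not in that set, so it is not an ancestor of 08ca.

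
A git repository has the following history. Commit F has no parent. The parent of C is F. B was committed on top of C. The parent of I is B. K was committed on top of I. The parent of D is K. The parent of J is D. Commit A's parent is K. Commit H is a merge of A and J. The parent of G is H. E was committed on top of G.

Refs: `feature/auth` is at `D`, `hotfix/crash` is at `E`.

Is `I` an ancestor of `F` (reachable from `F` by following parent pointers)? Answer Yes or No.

Ancestors of F: {F}.
I is not in that set, so it is not an ancestor of F.

No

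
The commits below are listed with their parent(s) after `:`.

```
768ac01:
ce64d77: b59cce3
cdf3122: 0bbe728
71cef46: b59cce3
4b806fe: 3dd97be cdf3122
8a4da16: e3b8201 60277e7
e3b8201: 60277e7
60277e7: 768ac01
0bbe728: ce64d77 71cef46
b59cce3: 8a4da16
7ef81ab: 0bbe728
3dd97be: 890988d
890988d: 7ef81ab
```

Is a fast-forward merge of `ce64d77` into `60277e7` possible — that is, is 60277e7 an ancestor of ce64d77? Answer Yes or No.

A fast-forward from 60277e7 to ce64d77 is possible iff 60277e7 is an ancestor of ce64d77.
Ancestors of ce64d77: {60277e7, 768ac01, 8a4da16, b59cce3, ce64d77, e3b8201}.
60277e7 is among them, so fast-forward is possible.

Yes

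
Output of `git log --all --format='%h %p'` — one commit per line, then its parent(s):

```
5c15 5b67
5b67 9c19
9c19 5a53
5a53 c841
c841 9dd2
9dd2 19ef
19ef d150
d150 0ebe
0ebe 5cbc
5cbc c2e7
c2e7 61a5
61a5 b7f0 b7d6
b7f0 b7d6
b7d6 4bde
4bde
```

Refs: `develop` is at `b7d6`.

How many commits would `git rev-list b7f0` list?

3

Walking parent pointers from b7f0: reachable set = {4bde, b7d6, b7f0}.
That is 3 commits.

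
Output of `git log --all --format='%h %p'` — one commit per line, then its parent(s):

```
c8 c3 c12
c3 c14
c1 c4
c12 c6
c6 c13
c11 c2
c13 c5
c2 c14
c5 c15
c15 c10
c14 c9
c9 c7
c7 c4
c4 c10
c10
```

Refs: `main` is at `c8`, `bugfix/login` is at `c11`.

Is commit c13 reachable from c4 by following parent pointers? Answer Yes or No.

Ancestors of c4: {c10, c4}.
c13 is not in that set, so it is not an ancestor of c4.

No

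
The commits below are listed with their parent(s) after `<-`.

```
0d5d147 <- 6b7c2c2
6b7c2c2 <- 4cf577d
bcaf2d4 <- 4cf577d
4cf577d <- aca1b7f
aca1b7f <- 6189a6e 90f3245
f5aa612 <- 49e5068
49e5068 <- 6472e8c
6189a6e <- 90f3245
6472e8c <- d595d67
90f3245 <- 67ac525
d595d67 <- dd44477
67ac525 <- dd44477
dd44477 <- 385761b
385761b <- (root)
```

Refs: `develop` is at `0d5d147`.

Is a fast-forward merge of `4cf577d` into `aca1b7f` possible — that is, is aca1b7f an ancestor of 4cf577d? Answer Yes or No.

A fast-forward from aca1b7f to 4cf577d is possible iff aca1b7f is an ancestor of 4cf577d.
Ancestors of 4cf577d: {385761b, 4cf577d, 6189a6e, 67ac525, 90f3245, aca1b7f, dd44477}.
aca1b7f is among them, so fast-forward is possible.

Yes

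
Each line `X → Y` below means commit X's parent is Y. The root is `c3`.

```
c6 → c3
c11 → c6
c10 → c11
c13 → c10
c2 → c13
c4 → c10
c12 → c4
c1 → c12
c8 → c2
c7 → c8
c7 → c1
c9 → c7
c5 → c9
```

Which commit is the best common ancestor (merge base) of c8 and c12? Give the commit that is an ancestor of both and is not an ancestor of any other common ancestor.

Ancestors of c8: {c10, c11, c13, c2, c3, c6, c8}.
Ancestors of c12: {c10, c11, c12, c3, c4, c6}.
Common ancestors: {c10, c11, c3, c6}.
Among these, c10 is not an ancestor of any other common ancestor — it is the merge base.

c10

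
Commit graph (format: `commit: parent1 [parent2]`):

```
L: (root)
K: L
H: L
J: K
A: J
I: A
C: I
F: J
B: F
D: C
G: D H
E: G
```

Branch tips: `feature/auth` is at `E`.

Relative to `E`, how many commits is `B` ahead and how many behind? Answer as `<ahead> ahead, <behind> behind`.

Reachable from B: {B, F, J, K, L}.
Reachable from E: {A, C, D, E, G, H, I, J, K, L}.
Only in B's history (ahead): {B, F} — 2.
Only in E's history (behind): {A, C, D, E, G, H, I} — 7.

2 ahead, 7 behind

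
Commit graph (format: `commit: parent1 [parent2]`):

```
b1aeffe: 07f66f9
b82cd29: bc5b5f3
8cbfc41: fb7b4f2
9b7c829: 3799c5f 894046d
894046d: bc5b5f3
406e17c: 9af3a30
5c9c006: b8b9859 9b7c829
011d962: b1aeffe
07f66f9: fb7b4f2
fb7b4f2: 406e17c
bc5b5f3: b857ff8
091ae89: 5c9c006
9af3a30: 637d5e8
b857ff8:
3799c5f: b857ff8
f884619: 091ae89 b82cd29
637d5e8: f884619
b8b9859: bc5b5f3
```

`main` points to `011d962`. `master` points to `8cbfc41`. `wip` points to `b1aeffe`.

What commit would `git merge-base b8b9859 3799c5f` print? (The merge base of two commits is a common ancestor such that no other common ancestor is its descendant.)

b857ff8

Ancestors of b8b9859: {b857ff8, b8b9859, bc5b5f3}.
Ancestors of 3799c5f: {3799c5f, b857ff8}.
Common ancestors: {b857ff8}.
The only common ancestor is b857ff8, so it is the merge base.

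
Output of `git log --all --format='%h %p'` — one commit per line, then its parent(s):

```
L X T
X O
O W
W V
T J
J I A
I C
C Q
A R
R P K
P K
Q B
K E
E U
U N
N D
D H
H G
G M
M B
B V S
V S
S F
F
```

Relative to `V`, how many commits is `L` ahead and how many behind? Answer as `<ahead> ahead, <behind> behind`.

21 ahead, 0 behind

Reachable from L: {A, B, C, D, E, F, G, H, I, J, K, L, M, N, O, P, Q, R, S, T, U, V, W, X}.
Reachable from V: {F, S, V}.
Only in L's history (ahead): {A, B, C, D, E, G, H, I, J, K, L, M, N, O, P, Q, R, T, U, W, X} — 21.
Only in V's history (behind): {} — 0.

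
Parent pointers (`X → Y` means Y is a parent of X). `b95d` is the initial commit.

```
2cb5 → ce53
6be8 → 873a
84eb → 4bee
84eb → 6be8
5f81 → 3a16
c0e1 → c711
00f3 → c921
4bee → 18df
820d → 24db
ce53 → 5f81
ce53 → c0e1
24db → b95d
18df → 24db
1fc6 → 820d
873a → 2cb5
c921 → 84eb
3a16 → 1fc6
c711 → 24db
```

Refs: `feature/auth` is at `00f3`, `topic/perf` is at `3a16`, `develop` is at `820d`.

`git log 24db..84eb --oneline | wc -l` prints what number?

13

Reachable from 84eb: {18df, 1fc6, 24db, 2cb5, 3a16, 4bee, 5f81, 6be8, 820d, 84eb, 873a, b95d, c0e1, c711, ce53}.
Reachable from 24db: {24db, b95d}.
In 84eb's history but not 24db's: {18df, 1fc6, 2cb5, 3a16, 4bee, 5f81, 6be8, 820d, 84eb, 873a, c0e1, c711, ce53} — 13 commits.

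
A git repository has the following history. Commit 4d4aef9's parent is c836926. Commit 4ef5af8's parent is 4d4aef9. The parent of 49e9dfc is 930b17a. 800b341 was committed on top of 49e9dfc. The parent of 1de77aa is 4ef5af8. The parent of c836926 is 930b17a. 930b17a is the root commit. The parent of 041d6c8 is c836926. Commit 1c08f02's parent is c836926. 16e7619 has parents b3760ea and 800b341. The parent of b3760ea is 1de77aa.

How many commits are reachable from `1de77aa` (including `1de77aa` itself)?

Walking parent pointers from 1de77aa: reachable set = {1de77aa, 4d4aef9, 4ef5af8, 930b17a, c836926}.
That is 5 commits.

5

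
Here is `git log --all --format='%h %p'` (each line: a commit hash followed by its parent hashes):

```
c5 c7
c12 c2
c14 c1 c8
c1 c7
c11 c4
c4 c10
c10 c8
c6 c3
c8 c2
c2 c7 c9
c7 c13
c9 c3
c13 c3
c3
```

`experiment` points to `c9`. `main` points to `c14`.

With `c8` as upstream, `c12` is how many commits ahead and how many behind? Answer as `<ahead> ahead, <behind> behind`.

1 ahead, 1 behind

Reachable from c12: {c12, c13, c2, c3, c7, c9}.
Reachable from c8: {c13, c2, c3, c7, c8, c9}.
Only in c12's history (ahead): {c12} — 1.
Only in c8's history (behind): {c8} — 1.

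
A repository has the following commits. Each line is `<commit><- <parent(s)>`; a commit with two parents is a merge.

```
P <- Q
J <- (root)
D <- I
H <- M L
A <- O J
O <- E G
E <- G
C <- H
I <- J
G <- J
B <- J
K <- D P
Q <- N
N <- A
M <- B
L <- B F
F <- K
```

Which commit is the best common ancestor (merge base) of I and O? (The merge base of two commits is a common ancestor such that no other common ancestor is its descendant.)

J

Ancestors of I: {I, J}.
Ancestors of O: {E, G, J, O}.
Common ancestors: {J}.
The only common ancestor is J, so it is the merge base.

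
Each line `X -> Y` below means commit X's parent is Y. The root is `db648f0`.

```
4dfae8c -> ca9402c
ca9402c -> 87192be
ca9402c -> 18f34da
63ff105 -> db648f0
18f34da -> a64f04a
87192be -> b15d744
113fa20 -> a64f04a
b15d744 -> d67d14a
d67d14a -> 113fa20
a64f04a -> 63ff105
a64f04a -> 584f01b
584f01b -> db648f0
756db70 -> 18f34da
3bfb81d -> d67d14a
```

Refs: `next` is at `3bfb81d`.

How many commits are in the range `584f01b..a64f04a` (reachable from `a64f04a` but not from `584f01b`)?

2

Reachable from a64f04a: {584f01b, 63ff105, a64f04a, db648f0}.
Reachable from 584f01b: {584f01b, db648f0}.
In a64f04a's history but not 584f01b's: {63ff105, a64f04a} — 2 commits.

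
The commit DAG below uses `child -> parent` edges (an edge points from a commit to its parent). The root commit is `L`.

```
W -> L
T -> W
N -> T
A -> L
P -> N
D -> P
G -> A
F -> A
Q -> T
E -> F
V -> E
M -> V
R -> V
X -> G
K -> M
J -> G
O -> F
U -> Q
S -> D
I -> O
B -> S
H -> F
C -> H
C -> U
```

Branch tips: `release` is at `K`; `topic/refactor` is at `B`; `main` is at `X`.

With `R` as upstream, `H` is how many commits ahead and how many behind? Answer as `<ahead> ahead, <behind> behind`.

Reachable from H: {A, F, H, L}.
Reachable from R: {A, E, F, L, R, V}.
Only in H's history (ahead): {H} — 1.
Only in R's history (behind): {E, R, V} — 3.

1 ahead, 3 behind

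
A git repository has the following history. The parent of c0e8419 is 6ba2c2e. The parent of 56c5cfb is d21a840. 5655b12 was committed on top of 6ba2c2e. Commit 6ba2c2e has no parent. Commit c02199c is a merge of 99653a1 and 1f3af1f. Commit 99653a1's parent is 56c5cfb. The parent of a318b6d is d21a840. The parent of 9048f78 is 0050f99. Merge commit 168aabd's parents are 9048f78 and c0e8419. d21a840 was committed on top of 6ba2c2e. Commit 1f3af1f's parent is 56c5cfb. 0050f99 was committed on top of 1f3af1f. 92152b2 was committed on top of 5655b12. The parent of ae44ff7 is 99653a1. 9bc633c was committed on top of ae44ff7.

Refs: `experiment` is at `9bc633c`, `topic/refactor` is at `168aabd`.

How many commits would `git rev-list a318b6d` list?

3

Walking parent pointers from a318b6d: reachable set = {6ba2c2e, a318b6d, d21a840}.
That is 3 commits.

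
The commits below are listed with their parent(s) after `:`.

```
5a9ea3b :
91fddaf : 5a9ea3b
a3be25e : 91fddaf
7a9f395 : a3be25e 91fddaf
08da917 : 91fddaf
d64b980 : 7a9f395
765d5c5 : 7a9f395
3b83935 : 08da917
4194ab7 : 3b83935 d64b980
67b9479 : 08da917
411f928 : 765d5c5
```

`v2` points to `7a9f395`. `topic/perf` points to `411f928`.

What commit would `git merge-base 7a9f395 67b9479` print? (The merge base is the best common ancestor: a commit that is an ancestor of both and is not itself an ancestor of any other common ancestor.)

Ancestors of 7a9f395: {5a9ea3b, 7a9f395, 91fddaf, a3be25e}.
Ancestors of 67b9479: {08da917, 5a9ea3b, 67b9479, 91fddaf}.
Common ancestors: {5a9ea3b, 91fddaf}.
Among these, 91fddaf is not an ancestor of any other common ancestor — it is the merge base.

91fddaf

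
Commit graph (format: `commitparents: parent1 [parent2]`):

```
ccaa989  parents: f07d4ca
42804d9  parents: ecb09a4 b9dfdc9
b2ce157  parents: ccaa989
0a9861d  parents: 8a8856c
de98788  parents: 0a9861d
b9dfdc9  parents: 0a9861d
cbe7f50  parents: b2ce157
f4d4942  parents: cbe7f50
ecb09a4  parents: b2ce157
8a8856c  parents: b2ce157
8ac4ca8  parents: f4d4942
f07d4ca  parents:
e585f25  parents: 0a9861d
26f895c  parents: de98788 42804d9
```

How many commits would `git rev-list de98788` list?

Walking parent pointers from de98788: reachable set = {0a9861d, 8a8856c, b2ce157, ccaa989, de98788, f07d4ca}.
That is 6 commits.

6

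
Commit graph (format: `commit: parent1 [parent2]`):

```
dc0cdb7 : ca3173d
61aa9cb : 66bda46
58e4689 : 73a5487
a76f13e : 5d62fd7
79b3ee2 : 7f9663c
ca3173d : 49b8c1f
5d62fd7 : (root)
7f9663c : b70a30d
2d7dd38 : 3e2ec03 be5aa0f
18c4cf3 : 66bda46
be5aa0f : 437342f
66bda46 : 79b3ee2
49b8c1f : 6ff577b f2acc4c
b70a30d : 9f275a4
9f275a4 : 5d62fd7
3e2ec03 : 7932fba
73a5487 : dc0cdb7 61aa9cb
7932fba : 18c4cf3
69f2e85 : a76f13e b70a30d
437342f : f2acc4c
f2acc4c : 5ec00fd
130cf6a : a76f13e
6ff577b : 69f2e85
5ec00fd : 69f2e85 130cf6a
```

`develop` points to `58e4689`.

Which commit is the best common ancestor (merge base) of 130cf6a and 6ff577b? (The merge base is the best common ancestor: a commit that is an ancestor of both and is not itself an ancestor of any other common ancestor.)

a76f13e

Ancestors of 130cf6a: {130cf6a, 5d62fd7, a76f13e}.
Ancestors of 6ff577b: {5d62fd7, 69f2e85, 6ff577b, 9f275a4, a76f13e, b70a30d}.
Common ancestors: {5d62fd7, a76f13e}.
Among these, a76f13e is not an ancestor of any other common ancestor — it is the merge base.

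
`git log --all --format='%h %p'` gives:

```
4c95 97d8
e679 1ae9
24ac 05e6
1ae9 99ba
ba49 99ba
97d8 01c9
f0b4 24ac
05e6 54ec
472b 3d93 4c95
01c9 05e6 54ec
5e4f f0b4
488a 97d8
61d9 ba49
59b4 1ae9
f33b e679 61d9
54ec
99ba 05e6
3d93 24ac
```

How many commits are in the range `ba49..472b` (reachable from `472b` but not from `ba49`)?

6

Reachable from 472b: {01c9, 05e6, 24ac, 3d93, 472b, 4c95, 54ec, 97d8}.
Reachable from ba49: {05e6, 54ec, 99ba, ba49}.
In 472b's history but not ba49's: {01c9, 24ac, 3d93, 472b, 4c95, 97d8} — 6 commits.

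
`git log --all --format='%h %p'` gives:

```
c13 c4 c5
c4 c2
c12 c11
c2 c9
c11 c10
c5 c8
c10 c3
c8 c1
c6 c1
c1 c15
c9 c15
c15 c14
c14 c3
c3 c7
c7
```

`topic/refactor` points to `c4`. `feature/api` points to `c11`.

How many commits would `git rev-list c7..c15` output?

3

Reachable from c15: {c14, c15, c3, c7}.
Reachable from c7: {c7}.
In c15's history but not c7's: {c14, c15, c3} — 3 commits.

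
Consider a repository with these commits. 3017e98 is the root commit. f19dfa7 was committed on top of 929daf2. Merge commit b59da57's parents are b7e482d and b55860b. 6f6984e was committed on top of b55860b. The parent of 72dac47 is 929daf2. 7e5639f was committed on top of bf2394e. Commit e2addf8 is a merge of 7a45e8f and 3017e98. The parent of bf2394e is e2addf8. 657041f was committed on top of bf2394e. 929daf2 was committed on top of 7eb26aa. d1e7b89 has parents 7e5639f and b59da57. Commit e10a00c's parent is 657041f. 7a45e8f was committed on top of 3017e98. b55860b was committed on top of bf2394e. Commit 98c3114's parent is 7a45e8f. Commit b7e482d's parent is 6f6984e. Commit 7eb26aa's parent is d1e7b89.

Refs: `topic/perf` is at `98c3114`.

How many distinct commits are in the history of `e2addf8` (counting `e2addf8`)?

Walking parent pointers from e2addf8: reachable set = {3017e98, 7a45e8f, e2addf8}.
That is 3 commits.

3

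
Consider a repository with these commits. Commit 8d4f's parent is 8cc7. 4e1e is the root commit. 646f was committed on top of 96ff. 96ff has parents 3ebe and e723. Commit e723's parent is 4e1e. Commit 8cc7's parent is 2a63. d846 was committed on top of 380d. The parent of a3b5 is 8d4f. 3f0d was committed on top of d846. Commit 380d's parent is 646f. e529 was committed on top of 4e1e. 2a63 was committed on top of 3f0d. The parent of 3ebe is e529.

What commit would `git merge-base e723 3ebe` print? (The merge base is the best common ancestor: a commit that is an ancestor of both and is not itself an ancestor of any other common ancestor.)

Ancestors of e723: {4e1e, e723}.
Ancestors of 3ebe: {3ebe, 4e1e, e529}.
Common ancestors: {4e1e}.
The only common ancestor is 4e1e, so it is the merge base.

4e1e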